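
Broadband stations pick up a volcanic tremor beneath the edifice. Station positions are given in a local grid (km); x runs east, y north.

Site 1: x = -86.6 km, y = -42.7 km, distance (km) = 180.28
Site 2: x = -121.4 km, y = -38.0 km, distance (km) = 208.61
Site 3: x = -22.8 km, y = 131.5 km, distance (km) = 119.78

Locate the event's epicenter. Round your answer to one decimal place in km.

66.8 km east, 52.0 km north

Circle about each station: (x + 86.6)² + (y + 42.7)² = 180.28²; (x + 121.4)² + (y + 38.0)² = 208.61²; (x + 22.8)² + (y − 131.5)² = 119.78².
Subtracting the Site 1 equation from the Site 2 and Site 3 equations removes the quadratic terms:
-69.6 x + 9.4 y = -4158.14
127.6 x + 348.4 y = 26642.87
Solving the 2×2 system: x ≈ 66.8, y ≈ 52.0 km.
Check against Site 1 (with the unrounded x, y): √((x + 86.6)²+(y + 42.7)²) = 180.26 ≈ 180.28 km. ✓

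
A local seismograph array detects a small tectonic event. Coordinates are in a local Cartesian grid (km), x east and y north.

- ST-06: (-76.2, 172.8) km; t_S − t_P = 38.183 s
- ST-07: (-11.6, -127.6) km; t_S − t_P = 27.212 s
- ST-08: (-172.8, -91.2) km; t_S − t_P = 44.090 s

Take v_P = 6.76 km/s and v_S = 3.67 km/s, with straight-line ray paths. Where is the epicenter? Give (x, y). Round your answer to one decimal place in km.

Distance from S−P lag: d = Δt · v_P v_S / (v_P − v_S) = Δt · (6.76·3.67)/(6.76−3.67) ≈ 8.0289·Δt.
So d_ST-06 = 306.57, d_ST-07 = 218.48, d_ST-08 = 353.99 km.
Circle about each station: (x + 76.2)² + (y − 172.8)² = 306.57²; (x + 11.6)² + (y + 127.6)² = 218.48²; (x + 172.8)² + (y + 91.2)² = 353.99².
Subtracting pairs of circle equations eliminates x²+y² and gives linear equations (the radical axes):
129.2 x − 600.8 y = 27001.69
-193.2 x − 528.0 y = -28812.76
Solving the 2×2 system: x ≈ 171.3, y ≈ -8.1 km.

(171.3, -8.1)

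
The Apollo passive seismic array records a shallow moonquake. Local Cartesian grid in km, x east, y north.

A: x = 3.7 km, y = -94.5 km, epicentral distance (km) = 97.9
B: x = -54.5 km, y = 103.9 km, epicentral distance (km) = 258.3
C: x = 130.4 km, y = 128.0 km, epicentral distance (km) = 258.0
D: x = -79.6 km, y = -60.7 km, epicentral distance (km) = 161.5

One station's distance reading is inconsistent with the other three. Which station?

Solve using three stations at a time. Using B, C, D (subtract circle equations pairwise → linear system) gives (x, y) ≈ (69.5, -122.7).
Distances from that point to each station vs reported:
  A: calculated 71.5 vs reported 97.9 → residual 26.4 km
  B: calculated 258.3 vs reported 258.3 → residual 0.0 km
  C: calculated 258.0 vs reported 258.0 → residual 0.0 km
  D: calculated 161.4 vs reported 161.5 → residual 0.1 km
B, C, D are mutually consistent (residuals ≈ 0); A is off by 26.4 km.

A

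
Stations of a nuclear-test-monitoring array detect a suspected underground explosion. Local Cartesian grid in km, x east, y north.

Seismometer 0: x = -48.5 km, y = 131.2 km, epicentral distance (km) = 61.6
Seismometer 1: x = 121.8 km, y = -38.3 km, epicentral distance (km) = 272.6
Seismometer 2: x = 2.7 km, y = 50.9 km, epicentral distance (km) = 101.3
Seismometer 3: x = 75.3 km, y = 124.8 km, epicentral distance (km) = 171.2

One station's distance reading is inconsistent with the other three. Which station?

Solve using three stations at a time. Using Seismometer 0, Seismometer 2, Seismometer 3 (subtract circle equations pairwise → linear system) gives (x, y) ≈ (-91.7, 87.4).
Distances from that point to each station vs reported:
  Seismometer 0: calculated 61.5 vs reported 61.6 → residual 0.1 km
  Seismometer 1: calculated 247.8 vs reported 272.6 → residual 24.8 km
  Seismometer 2: calculated 101.3 vs reported 101.3 → residual 0.0 km
  Seismometer 3: calculated 171.2 vs reported 171.2 → residual 0.0 km
Seismometer 0, Seismometer 2, Seismometer 3 are mutually consistent (residuals ≈ 0); Seismometer 1 is off by 24.8 km.

Seismometer 1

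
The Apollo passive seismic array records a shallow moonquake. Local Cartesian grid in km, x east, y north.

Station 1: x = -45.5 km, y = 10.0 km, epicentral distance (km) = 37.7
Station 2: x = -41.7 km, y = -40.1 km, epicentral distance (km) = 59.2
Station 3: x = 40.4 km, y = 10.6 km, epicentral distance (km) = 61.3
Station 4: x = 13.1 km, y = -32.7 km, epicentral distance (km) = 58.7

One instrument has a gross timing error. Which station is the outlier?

Station 1

Solve using three stations at a time. Using Station 2, Station 3, Station 4 (subtract circle equations pairwise → linear system) gives (x, y) ≈ (-20.7, 15.3).
Distances from that point to each station vs reported:
  Station 1: calculated 25.3 vs reported 37.7 → residual 12.4 km
  Station 2: calculated 59.2 vs reported 59.2 → residual 0.0 km
  Station 3: calculated 61.3 vs reported 61.3 → residual 0.0 km
  Station 4: calculated 58.7 vs reported 58.7 → residual 0.0 km
Station 2, Station 3, Station 4 are mutually consistent (residuals ≈ 0); Station 1 is off by 12.4 km.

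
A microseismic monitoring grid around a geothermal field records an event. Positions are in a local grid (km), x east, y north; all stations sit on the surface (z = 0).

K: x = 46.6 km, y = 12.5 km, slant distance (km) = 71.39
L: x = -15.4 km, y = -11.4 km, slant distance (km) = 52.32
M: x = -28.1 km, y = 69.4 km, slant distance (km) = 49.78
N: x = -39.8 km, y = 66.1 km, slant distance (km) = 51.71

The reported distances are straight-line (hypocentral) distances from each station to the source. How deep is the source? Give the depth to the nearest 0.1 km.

29.8 km

Each station gives a sphere (x−x_i)² + (y−y_i)² + z² = d_i² (stations at z=0).
Subtracting the K sphere from L and M: z² cancels, leaving linear equations in x and y:
-124.0 x − 47.8 y = 398.46
-149.4 x + 113.8 y = 5896.64
Solving: x ≈ -15.396, y ≈ 31.603 km (keep extra digits for the depth step; rounded: -15.4, 31.6).
Then from the K sphere: z² = 71.39² − (x − 46.6)² − (y − 12.5)² with x = -15.396, y = 31.603, so z ≈ 29.801 ≈ 29.8 km.
Check against N (with the unrounded solution): distance 51.71 ≈ 51.71 km. ✓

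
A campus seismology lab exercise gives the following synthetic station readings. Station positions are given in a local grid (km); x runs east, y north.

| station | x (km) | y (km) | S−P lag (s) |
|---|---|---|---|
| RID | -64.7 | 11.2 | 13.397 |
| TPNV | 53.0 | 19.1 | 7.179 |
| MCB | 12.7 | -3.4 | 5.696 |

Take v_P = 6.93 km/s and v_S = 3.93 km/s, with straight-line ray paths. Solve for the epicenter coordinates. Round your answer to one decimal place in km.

43.0 km east, -45.3 km north

Distance from S−P lag: d = Δt · v_P v_S / (v_P − v_S) = Δt · (6.93·3.93)/(6.93−3.93) ≈ 9.0783·Δt.
So d_RID = 121.62, d_TPNV = 65.17, d_MCB = 51.71 km.
Circle about each station: (x + 64.7)² + (y − 11.2)² = 121.62²; (x − 53.0)² + (y − 19.1)² = 65.17²; (x − 12.7)² + (y + 3.4)² = 51.71².
Subtracting the RID equation from the TPNV and MCB equations removes the quadratic terms:
235.4 x + 15.8 y = 9406.58
154.8 x − 29.2 y = 7978.82
Solving the 2×2 system: x ≈ 43.0, y ≈ -45.3 km.
Check against RID (with the unrounded x, y): √((x + 64.7)²+(y − 11.2)²) = 121.62 ≈ 121.62 km. ✓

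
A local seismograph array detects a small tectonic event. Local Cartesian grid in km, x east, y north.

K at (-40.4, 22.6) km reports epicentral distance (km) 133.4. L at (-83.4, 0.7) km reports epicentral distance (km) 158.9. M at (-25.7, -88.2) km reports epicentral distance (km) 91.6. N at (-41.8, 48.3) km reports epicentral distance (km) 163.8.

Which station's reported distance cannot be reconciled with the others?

Solve using three stations at a time. Using K, L, M (subtract circle equations pairwise → linear system) gives (x, y) ≈ (62.6, -62.6).
Distances from that point to each station vs reported:
  K: calculated 133.6 vs reported 133.4 → residual 0.2 km
  L: calculated 159.1 vs reported 158.9 → residual 0.2 km
  M: calculated 91.9 vs reported 91.6 → residual 0.3 km
  N: calculated 152.3 vs reported 163.8 → residual 11.5 km
K, L, M are mutually consistent (residuals ≈ 0); N is off by 11.5 km.

N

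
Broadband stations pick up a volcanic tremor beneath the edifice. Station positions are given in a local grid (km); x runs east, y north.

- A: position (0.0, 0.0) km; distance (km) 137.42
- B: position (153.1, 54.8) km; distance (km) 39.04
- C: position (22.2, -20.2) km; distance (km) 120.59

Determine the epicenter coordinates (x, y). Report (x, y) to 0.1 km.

x ≈ 136.0 km, y ≈ 19.7 km

Circle about each station: x² + y² = 137.42²; (x − 153.1)² + (y − 54.8)² = 39.04²; (x − 22.2)² + (y + 20.2)² = 120.59².
Subtracting the A equation from the B and C equations removes the quadratic terms:
306.2 x + 109.6 y = 43802.78
44.4 x − 40.4 y = 5243.19
Solving the 2×2 system: x ≈ 136.0, y ≈ 19.7 km.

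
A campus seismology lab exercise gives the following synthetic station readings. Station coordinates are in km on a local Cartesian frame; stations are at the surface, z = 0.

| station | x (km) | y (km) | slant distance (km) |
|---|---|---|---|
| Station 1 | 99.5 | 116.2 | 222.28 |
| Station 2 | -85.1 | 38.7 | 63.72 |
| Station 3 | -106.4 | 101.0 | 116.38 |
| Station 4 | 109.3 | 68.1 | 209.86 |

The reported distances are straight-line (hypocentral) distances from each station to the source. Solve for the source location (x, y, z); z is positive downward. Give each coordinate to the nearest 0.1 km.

x ≈ -82.4 km, y ≈ -1.7 km, depth ≈ 49.2 km

Each station gives a sphere (x−x_i)² + (y−y_i)² + z² = d_i² (stations at z=0).
Subtracting the Station 1 sphere from Station 2 and Station 3: z² cancels, leaving linear equations in x and y:
-369.2 x − 155.0 y = 30685.17
-411.8 x − 30.4 y = 33983.36
Solving: x ≈ -82.398, y ≈ -1.701 km (keep extra digits for the depth step; rounded: -82.4, -1.7).
Then from the Station 1 sphere: z² = 222.28² − (x − 99.5)² − (y − 116.2)² with x = -82.398, y = -1.701, so z ≈ 49.202 ≈ 49.2 km.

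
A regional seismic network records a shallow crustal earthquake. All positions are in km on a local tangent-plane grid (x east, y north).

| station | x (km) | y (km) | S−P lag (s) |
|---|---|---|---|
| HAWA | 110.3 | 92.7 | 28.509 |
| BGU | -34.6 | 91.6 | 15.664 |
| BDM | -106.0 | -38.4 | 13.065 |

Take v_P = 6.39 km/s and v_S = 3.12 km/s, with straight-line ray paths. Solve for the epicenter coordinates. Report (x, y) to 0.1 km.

Distance from S−P lag: d = Δt · v_P v_S / (v_P − v_S) = Δt · (6.39·3.12)/(6.39−3.12) ≈ 6.0969·Δt.
So d_HAWA = 173.82, d_BGU = 95.50, d_BDM = 79.66 km.
Circle about each station: (x − 110.3)² + (y − 92.7)² = 173.82²; (x + 34.6)² + (y − 91.6)² = 95.50²; (x + 106.0)² + (y + 38.4)² = 79.66².
Subtracting the HAWA equation from the BGU and BDM equations removes the quadratic terms:
-289.8 x − 2.2 y = 9921.48
-432.6 x − 262.2 y = 15818.86
Solving the 2×2 system: x ≈ -34.2, y ≈ -3.9 km.
Check against HAWA (with the unrounded x, y): √((x − 110.3)²+(y − 92.7)²) = 173.82 ≈ 173.82 km. ✓

-34.2 km east, -3.9 km north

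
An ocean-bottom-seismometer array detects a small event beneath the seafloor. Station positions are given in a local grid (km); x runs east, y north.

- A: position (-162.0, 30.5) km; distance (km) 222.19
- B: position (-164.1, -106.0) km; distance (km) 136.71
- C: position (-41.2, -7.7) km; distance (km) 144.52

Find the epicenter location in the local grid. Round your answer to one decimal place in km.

x ≈ -35.4 km, y ≈ -152.1 km

Circle about each station: (x + 162.0)² + (y − 30.5)² = 222.19²; (x + 164.1)² + (y + 106.0)² = 136.71²; (x + 41.2)² + (y + 7.7)² = 144.52².
Subtracting pairs of circle equations eliminates x²+y² and gives linear equations (the radical axes):
-4.2 x − 273.0 y = 41669.33
241.6 x − 76.4 y = 3064.85
Solving the 2×2 system: x ≈ -35.4, y ≈ -152.1 km.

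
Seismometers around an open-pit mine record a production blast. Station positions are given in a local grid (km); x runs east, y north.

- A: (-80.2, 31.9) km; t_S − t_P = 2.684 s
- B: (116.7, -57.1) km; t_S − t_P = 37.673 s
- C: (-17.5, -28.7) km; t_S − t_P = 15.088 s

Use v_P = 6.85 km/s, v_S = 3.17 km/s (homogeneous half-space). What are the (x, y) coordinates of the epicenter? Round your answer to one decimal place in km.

Distance from S−P lag: d = Δt · v_P v_S / (v_P − v_S) = Δt · (6.85·3.17)/(6.85−3.17) ≈ 5.9007·Δt.
So d_A = 15.84, d_B = 222.30, d_C = 89.03 km.
Circle about each station: (x + 80.2)² + (y − 31.9)² = 15.84²; (x − 116.7)² + (y + 57.1)² = 222.30²; (x + 17.5)² + (y + 28.7)² = 89.03².
Subtracting pairs of circle equations eliminates x²+y² and gives linear equations (the radical axes):
393.8 x − 178.0 y = -39736.73
125.4 x − 121.2 y = -13995.15
Solving the 2×2 system: x ≈ -91.5, y ≈ 20.8 km.

x ≈ -91.5 km, y ≈ 20.8 km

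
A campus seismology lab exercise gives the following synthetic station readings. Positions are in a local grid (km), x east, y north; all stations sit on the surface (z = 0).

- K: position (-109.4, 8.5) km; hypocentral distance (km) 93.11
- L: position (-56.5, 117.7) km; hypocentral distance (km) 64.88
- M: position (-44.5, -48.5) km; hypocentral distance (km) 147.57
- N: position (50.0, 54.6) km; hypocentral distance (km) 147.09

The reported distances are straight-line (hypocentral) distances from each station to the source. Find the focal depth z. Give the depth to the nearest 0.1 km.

z ≈ 47.7 km

Each station gives a sphere (x−x_i)² + (y−y_i)² + z² = d_i² (stations at z=0).
Subtracting the K sphere from L and M: z² cancels, leaving linear equations in x and y:
105.8 x + 218.4 y = 9464.99
129.8 x − 114.0 y = -20815.54
Solving: x ≈ -85.799, y ≈ 84.902 km (keep extra digits for the depth step; rounded: -85.8, 84.9).
Then from the K sphere: z² = 93.11² − (x + 109.4)² − (y − 8.5)² with x = -85.799, y = 84.902, so z ≈ 47.699 ≈ 47.7 km.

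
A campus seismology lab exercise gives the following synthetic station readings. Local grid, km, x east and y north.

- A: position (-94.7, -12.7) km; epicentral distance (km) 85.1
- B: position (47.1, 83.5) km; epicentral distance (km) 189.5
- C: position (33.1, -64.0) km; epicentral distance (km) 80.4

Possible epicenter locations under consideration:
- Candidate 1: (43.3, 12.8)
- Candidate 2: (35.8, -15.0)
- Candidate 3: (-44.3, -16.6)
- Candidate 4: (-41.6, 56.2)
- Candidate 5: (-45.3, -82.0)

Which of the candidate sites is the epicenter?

For each candidate, compare |candidate − station| to the reported distance:
Candidate 1: residuals A 55.2, B 118.7, C 2.9 → max 118.7 km
Candidate 2: residuals A 45.4, B 90.4, C 31.3 → max 90.4 km
Candidate 3: residuals A 34.5, B 53.9, C 10.4 → max 53.9 km
Candidate 4: residuals A 1.9, B 96.7, C 61.1 → max 96.7 km
Candidate 5: residuals A 0.0, B 0.0, C 0.0 → max 0.0 km
Only Candidate 5 has all residuals ≈ 0.

Candidate 5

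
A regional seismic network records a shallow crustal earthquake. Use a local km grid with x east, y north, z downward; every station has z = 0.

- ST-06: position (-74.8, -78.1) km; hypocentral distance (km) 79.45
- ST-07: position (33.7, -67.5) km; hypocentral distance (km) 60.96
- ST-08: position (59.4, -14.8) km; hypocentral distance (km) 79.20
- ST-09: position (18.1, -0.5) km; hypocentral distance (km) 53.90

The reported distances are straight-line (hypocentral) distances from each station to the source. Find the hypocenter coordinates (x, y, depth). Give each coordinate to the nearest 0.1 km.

(-12.1, -36.8, 26.0)

Each station gives a sphere (x−x_i)² + (y−y_i)² + z² = d_i² (stations at z=0).
Subtracting the ST-06 sphere from ST-07 and ST-08: z² cancels, leaving linear equations in x and y:
217.0 x + 21.2 y = -3406.53
268.4 x + 126.6 y = -7907.59
Solving: x ≈ -12.103, y ≈ -36.802 km (keep extra digits for the depth step; rounded: -12.1, -36.8).
Then from the ST-06 sphere: z² = 79.45² − (x + 74.8)² − (y + 78.1)² with x = -12.103, y = -36.802, so z ≈ 25.997 ≈ 26.0 km.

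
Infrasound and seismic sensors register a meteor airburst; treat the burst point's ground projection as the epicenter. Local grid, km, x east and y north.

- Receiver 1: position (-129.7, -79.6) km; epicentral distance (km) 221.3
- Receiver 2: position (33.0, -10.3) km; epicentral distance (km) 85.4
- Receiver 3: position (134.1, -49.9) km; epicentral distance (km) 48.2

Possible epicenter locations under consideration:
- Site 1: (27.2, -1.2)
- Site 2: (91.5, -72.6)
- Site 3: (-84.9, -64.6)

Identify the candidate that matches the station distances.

Site 2

For each candidate, compare |candidate − station| to the reported distance:
Site 1: residuals Receiver 1 45.9, Receiver 2 74.6, Receiver 3 69.3 → max 74.6 km
Site 2: residuals Receiver 1 0.0, Receiver 2 0.1, Receiver 3 0.1 → max 0.1 km
Site 3: residuals Receiver 1 174.1, Receiver 2 44.4, Receiver 3 171.3 → max 174.1 km
Only Site 2 has all residuals ≈ 0.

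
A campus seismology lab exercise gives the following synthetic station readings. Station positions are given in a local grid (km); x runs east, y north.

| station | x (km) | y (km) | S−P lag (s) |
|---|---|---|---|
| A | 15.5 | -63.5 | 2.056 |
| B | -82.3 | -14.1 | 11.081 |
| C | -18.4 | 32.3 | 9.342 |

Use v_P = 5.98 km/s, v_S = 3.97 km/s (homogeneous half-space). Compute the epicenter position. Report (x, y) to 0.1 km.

x ≈ 39.7 km, y ≈ -61.5 km

Distance from S−P lag: d = Δt · v_P v_S / (v_P − v_S) = Δt · (5.98·3.97)/(5.98−3.97) ≈ 11.8112·Δt.
So d_A = 24.28, d_B = 130.88, d_C = 110.34 km.
Circle about each station: (x − 15.5)² + (y + 63.5)² = 24.28²; (x + 82.3)² + (y + 14.1)² = 130.88²; (x + 18.4)² + (y − 32.3)² = 110.34².
Subtracting the A equation from the B and C equations removes the quadratic terms:
-195.6 x + 98.8 y = -13840.46
-67.8 x + 191.6 y = -14476.05
Solving the 2×2 system: x ≈ 39.7, y ≈ -61.5 km.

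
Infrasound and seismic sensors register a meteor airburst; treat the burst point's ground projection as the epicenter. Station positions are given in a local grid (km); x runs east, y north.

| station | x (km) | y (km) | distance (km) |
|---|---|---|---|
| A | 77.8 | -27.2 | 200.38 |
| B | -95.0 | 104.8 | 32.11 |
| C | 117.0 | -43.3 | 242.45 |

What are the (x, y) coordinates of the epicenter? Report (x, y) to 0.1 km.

Circle about each station: (x − 77.8)² + (y + 27.2)² = 200.38²; (x + 95.0)² + (y − 104.8)² = 32.11²; (x − 117.0)² + (y + 43.3)² = 242.45².
Subtracting the A equation from the B and C equations removes the quadratic terms:
-345.6 x + 264.0 y = 52336.45
78.4 x − 32.2 y = -9858.65
Solving the 2×2 system: x ≈ -95.9, y ≈ 72.7 km.
Check against A (with the unrounded x, y): √((x − 77.8)²+(y + 27.2)²) = 200.37 ≈ 200.38 km. ✓

(-95.9, 72.7)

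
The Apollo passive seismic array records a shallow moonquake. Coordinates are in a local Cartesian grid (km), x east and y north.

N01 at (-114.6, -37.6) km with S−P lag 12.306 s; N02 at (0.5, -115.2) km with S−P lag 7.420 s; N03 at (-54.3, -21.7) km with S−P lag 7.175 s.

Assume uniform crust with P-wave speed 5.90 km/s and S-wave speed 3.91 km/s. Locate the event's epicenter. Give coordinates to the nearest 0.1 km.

Distance from S−P lag: d = Δt · v_P v_S / (v_P − v_S) = Δt · (5.90·3.91)/(5.90−3.91) ≈ 11.5925·Δt.
So d_N01 = 142.66, d_N02 = 86.02, d_N03 = 83.18 km.
Circle about each station: (x + 114.6)² + (y + 37.6)² = 142.66²; (x − 0.5)² + (y + 115.2)² = 86.02²; (x + 54.3)² + (y + 21.7)² = 83.18².
Subtracting the N01 equation from the N02 and N03 equations removes the quadratic terms:
230.2 x − 155.2 y = 11676.81
120.6 x + 31.8 y = 2305.42
Solving the 2×2 system: x ≈ 28.0, y ≈ -33.7 km.

(28.0, -33.7)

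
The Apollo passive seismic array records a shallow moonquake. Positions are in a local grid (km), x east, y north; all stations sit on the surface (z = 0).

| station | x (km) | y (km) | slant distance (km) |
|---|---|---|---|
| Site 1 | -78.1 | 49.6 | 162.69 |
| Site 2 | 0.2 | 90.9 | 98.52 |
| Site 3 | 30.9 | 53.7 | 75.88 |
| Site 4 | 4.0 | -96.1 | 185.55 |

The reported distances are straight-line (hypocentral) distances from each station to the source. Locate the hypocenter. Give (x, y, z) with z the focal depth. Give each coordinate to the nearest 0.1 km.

Each station gives a sphere (x−x_i)² + (y−y_i)² + z² = d_i² (stations at z=0).
Subtracting the Site 1 sphere from Site 2 and Site 3: z² cancels, leaving linear equations in x and y:
156.6 x + 82.6 y = 16464.93
218.0 x + 8.2 y = 15988.99
Solving: x ≈ 70.902, y ≈ 64.911 km (keep extra digits for the depth step; rounded: 70.9, 64.9).
Then from the Site 1 sphere: z² = 162.69² − (x + 78.1)² − (y − 49.6)² with x = 70.902, y = 64.911, so z ≈ 63.498 ≈ 63.5 km.
Check against Site 4 (with the unrounded solution): distance 185.56 ≈ 185.55 km. ✓

(70.9, 64.9, 63.5)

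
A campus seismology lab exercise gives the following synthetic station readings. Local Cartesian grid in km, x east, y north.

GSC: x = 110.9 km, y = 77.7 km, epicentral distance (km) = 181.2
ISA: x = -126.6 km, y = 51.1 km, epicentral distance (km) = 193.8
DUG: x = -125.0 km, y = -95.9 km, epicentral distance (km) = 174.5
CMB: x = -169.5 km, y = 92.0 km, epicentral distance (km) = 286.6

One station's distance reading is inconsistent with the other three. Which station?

Solve using three stations at a time. Using GSC, DUG, CMB (subtract circle equations pairwise → linear system) gives (x, y) ≈ (49.6, -92.9).
Distances from that point to each station vs reported:
  GSC: calculated 181.3 vs reported 181.2 → residual 0.1 km
  ISA: calculated 227.5 vs reported 193.8 → residual 33.7 km
  DUG: calculated 174.6 vs reported 174.5 → residual 0.1 km
  CMB: calculated 286.7 vs reported 286.6 → residual 0.1 km
GSC, DUG, CMB are mutually consistent (residuals ≈ 0); ISA is off by 33.7 km.

ISA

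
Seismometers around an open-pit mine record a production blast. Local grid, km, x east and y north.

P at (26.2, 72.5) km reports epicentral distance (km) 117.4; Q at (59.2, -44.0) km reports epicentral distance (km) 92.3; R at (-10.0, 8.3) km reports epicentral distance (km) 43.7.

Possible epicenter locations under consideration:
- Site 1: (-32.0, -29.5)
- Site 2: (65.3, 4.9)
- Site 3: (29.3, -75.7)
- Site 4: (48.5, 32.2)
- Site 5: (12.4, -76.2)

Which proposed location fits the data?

For each candidate, compare |candidate − station| to the reported distance:
Site 1: residuals P 0.0, Q 0.0, R 0.0 → max 0.0 km
Site 2: residuals P 39.3, Q 43.0, R 31.7 → max 43.0 km
Site 3: residuals P 30.8, Q 48.7, R 49.0 → max 49.0 km
Site 4: residuals P 71.3, Q 15.4, R 19.5 → max 71.3 km
Site 5: residuals P 31.9, Q 35.5, R 43.7 → max 43.7 km
Only Site 1 has all residuals ≈ 0.

Site 1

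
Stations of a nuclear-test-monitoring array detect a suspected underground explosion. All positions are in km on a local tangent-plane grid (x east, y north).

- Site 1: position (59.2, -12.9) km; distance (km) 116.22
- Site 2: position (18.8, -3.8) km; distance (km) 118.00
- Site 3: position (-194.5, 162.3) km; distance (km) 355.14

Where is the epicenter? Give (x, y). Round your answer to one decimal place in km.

Circle about each station: (x − 59.2)² + (y + 12.9)² = 116.22²; (x − 18.8)² + (y + 3.8)² = 118.00²; (x + 194.5)² + (y − 162.3)² = 355.14².
Subtracting pairs of circle equations eliminates x²+y² and gives linear equations (the radical axes):
-80.8 x + 18.2 y = -3720.08
-507.4 x + 350.4 y = -52116.84
Solving the 2×2 system: x ≈ 18.6, y ≈ -121.8 km.

18.6 km east, -121.8 km north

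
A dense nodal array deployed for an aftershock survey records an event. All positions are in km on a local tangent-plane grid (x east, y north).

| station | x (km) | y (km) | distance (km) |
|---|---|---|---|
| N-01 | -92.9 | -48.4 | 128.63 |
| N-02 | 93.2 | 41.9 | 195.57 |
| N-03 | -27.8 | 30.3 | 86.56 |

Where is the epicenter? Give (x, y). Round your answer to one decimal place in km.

x ≈ -98.6 km, y ≈ 80.1 km

Circle about each station: (x + 92.9)² + (y + 48.4)² = 128.63²; (x − 93.2)² + (y − 41.9)² = 195.57²; (x + 27.8)² + (y − 30.3)² = 86.56².
Subtracting pairs of circle equations eliminates x²+y² and gives linear equations (the radical axes):
372.2 x + 180.6 y = -22233.07
130.2 x + 157.4 y = -229.00
Solving the 2×2 system: x ≈ -98.6, y ≈ 80.1 km.
Check against N-01 (with the unrounded x, y): √((x + 92.9)²+(y + 48.4)²) = 128.64 ≈ 128.63 km. ✓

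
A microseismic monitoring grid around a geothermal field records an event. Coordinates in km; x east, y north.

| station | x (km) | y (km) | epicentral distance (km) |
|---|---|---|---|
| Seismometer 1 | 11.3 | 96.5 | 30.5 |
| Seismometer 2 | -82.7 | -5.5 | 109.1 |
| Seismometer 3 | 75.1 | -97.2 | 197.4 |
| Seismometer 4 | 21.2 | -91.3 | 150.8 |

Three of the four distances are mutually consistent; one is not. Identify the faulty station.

Seismometer 4

Solve using three stations at a time. Using Seismometer 1, Seismometer 2, Seismometer 3 (subtract circle equations pairwise → linear system) gives (x, y) ≈ (-13.8, 79.1).
Distances from that point to each station vs reported:
  Seismometer 1: calculated 30.5 vs reported 30.5 → residual 0.0 km
  Seismometer 2: calculated 109.1 vs reported 109.1 → residual 0.0 km
  Seismometer 3: calculated 197.4 vs reported 197.4 → residual 0.0 km
  Seismometer 4: calculated 173.9 vs reported 150.8 → residual 23.1 km
Seismometer 1, Seismometer 2, Seismometer 3 are mutually consistent (residuals ≈ 0); Seismometer 4 is off by 23.1 km.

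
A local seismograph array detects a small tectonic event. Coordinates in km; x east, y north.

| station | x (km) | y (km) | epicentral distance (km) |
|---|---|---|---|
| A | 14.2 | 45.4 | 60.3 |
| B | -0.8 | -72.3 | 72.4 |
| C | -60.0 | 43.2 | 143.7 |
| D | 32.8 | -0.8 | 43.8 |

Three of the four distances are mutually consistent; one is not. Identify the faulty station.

A

Solve using three stations at a time. Using B, C, D (subtract circle equations pairwise → linear system) gives (x, y) ≈ (60.9, -34.4).
Distances from that point to each station vs reported:
  A: calculated 92.5 vs reported 60.3 → residual 32.2 km
  B: calculated 72.4 vs reported 72.4 → residual 0.0 km
  C: calculated 143.7 vs reported 143.7 → residual 0.0 km
  D: calculated 43.9 vs reported 43.8 → residual 0.1 km
B, C, D are mutually consistent (residuals ≈ 0); A is off by 32.2 km.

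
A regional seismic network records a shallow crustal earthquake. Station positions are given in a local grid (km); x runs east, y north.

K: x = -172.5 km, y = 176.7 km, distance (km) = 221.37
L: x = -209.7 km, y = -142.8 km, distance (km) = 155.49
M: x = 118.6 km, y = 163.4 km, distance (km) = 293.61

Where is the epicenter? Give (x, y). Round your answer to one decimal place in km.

x ≈ -100.1 km, y ≈ -32.5 km

Circle about each station: (x + 172.5)² + (y − 176.7)² = 221.37²; (x + 209.7)² + (y + 142.8)² = 155.49²; (x − 118.6)² + (y − 163.4)² = 293.61².
Subtracting the K equation from the L and M equations removes the quadratic terms:
-74.4 x − 639.0 y = 28214.33
582.2 x − 26.6 y = -57415.78
Solving the 2×2 system: x ≈ -100.1, y ≈ -32.5 km.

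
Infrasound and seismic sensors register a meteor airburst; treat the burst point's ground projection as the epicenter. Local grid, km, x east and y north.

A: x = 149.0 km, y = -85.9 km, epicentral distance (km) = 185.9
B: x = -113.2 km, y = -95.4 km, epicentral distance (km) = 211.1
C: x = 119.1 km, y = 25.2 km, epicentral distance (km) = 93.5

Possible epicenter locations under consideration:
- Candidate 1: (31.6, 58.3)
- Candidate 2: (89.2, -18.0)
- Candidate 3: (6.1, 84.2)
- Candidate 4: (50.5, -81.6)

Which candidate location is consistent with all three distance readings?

Candidate 1

For each candidate, compare |candidate − station| to the reported distance:
Candidate 1: residuals A 0.0, B 0.1, C 0.1 → max 0.1 km
Candidate 2: residuals A 95.4, B 5.6, C 41.0 → max 95.4 km
Candidate 3: residuals A 36.3, B 4.5, C 34.0 → max 36.3 km
Candidate 4: residuals A 87.3, B 46.8, C 33.4 → max 87.3 km
Only Candidate 1 has all residuals ≈ 0.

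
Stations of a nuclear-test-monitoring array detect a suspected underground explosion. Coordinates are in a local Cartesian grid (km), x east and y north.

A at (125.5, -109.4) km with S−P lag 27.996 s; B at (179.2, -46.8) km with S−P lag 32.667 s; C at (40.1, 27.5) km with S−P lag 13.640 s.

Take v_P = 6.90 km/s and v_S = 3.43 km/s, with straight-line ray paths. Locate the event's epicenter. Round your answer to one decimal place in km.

x ≈ -41.6 km, y ≈ -17.0 km

Distance from S−P lag: d = Δt · v_P v_S / (v_P − v_S) = Δt · (6.90·3.43)/(6.90−3.43) ≈ 6.8205·Δt.
So d_A = 190.95, d_B = 222.80, d_C = 93.03 km.
Circle about each station: (x − 125.5)² + (y + 109.4)² = 190.95²; (x − 179.2)² + (y + 46.8)² = 222.80²; (x − 40.1)² + (y − 27.5)² = 93.03².
Subtracting pairs of circle equations eliminates x²+y² and gives linear equations (the radical axes):
107.4 x + 125.2 y = -6593.67
-170.8 x + 273.8 y = 2452.97
Solving the 2×2 system: x ≈ -41.6, y ≈ -17.0 km.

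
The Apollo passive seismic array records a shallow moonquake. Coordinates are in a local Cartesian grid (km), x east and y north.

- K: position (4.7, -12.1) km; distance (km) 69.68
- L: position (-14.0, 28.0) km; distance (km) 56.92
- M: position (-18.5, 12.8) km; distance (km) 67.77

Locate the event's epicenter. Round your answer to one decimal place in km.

Circle about each station: (x − 4.7)² + (y + 12.1)² = 69.68²; (x + 14.0)² + (y − 28.0)² = 56.92²; (x + 18.5)² + (y − 12.8)² = 67.77².
Subtracting pairs of circle equations eliminates x²+y² and gives linear equations (the radical axes):
-37.4 x + 80.2 y = 2426.92
-46.4 x + 49.8 y = 600.12
Solving the 2×2 system: x ≈ 39.1, y ≈ 48.5 km.
Check against K (with the unrounded x, y): √((x − 4.7)²+(y + 12.1)²) = 69.70 ≈ 69.68 km. ✓

(39.1, 48.5)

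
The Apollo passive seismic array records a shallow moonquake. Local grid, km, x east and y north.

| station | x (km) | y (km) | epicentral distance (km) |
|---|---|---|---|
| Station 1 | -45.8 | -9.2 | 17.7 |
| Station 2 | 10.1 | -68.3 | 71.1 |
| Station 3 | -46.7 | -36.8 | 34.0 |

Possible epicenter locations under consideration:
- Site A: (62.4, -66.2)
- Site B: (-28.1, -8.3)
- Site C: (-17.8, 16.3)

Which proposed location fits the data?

For each candidate, compare |candidate − station| to the reported distance:
Site A: residuals Station 1 104.6, Station 2 18.8, Station 3 79.0 → max 104.6 km
Site B: residuals Station 1 0.0, Station 2 0.0, Station 3 0.0 → max 0.0 km
Site C: residuals Station 1 20.2, Station 2 18.0, Station 3 26.5 → max 26.5 km
Only Site B has all residuals ≈ 0.

Site B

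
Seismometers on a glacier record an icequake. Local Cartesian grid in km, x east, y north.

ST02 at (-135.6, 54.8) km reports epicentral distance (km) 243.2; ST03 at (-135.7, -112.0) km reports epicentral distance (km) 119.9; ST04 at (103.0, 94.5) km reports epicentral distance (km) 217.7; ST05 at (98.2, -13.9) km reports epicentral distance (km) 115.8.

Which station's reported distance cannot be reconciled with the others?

Solve using three stations at a time. Using ST02, ST04, ST05 (subtract circle equations pairwise → linear system) gives (x, y) ≈ (39.7, -113.8).
Distances from that point to each station vs reported:
  ST02: calculated 243.2 vs reported 243.2 → residual 0.0 km
  ST03: calculated 175.4 vs reported 119.9 → residual 55.5 km
  ST04: calculated 217.7 vs reported 217.7 → residual 0.0 km
  ST05: calculated 115.7 vs reported 115.8 → residual 0.1 km
ST02, ST04, ST05 are mutually consistent (residuals ≈ 0); ST03 is off by 55.5 km.

ST03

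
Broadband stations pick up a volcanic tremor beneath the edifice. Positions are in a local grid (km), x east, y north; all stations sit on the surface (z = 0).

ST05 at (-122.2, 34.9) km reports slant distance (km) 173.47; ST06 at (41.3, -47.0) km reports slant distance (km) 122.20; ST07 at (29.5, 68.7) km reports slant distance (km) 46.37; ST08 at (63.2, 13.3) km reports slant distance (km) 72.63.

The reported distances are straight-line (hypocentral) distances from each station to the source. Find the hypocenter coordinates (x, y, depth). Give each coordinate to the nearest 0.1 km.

(42.4, 66.8, 44.5)

Each station gives a sphere (x−x_i)² + (y−y_i)² + z² = d_i² (stations at z=0).
Subtracting the ST05 sphere from ST06 and ST07: z² cancels, leaving linear equations in x and y:
327.0 x − 163.8 y = 2922.84
303.4 x + 67.6 y = 17380.75
Solving: x ≈ 42.402, y ≈ 66.805 km (keep extra digits for the depth step; rounded: 42.4, 66.8).
Then from the ST05 sphere: z² = 173.47² − (x + 122.2)² − (y − 34.9)² with x = 42.402, y = 66.805, so z ≈ 44.498 ≈ 44.5 km.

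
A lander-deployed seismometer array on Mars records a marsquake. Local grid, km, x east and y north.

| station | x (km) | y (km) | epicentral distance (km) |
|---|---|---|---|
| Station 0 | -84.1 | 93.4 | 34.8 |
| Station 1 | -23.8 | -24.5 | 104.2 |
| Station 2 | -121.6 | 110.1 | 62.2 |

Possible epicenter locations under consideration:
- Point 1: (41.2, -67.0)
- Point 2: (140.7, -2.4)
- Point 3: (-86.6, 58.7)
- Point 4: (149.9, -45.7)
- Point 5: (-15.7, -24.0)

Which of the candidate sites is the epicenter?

For each candidate, compare |candidate − station| to the reported distance:
Point 1: residuals Station 0 168.7, Station 1 26.5, Station 2 178.4 → max 178.4 km
Point 2: residuals Station 0 209.6, Station 1 61.8, Station 2 223.2 → max 223.2 km
Point 3: residuals Station 0 0.0, Station 1 0.0, Station 2 0.0 → max 0.0 km
Point 4: residuals Station 0 237.4, Station 1 70.8, Station 2 250.8 → max 250.8 km
Point 5: residuals Station 0 101.1, Station 1 96.1, Station 2 108.7 → max 108.7 km
Only Point 3 has all residuals ≈ 0.

Point 3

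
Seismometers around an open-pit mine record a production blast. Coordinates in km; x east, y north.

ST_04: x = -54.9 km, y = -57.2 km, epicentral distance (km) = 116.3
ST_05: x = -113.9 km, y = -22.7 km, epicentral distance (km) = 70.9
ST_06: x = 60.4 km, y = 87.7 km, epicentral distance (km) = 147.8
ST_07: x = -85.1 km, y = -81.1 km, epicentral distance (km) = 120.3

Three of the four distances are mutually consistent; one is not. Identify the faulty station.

Solve using three stations at a time. Using ST_05, ST_06, ST_07 (subtract circle equations pairwise → linear system) gives (x, y) ≈ (-79.1, 39.0).
Distances from that point to each station vs reported:
  ST_04: calculated 99.2 vs reported 116.3 → residual 17.1 km
  ST_05: calculated 70.8 vs reported 70.9 → residual 0.1 km
  ST_06: calculated 147.8 vs reported 147.8 → residual 0.0 km
  ST_07: calculated 120.3 vs reported 120.3 → residual 0.0 km
ST_05, ST_06, ST_07 are mutually consistent (residuals ≈ 0); ST_04 is off by 17.1 km.

ST_04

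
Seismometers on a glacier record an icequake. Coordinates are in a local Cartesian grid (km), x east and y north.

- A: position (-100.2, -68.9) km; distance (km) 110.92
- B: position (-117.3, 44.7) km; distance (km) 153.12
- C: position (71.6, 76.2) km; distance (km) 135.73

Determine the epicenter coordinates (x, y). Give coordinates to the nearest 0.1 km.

Circle about each station: (x + 100.2)² + (y + 68.9)² = 110.92²; (x + 117.3)² + (y − 44.7)² = 153.12²; (x − 71.6)² + (y − 76.2)² = 135.73².
Subtracting the A equation from the B and C equations removes the quadratic terms:
-34.2 x + 227.2 y = -10172.36
343.6 x + 290.2 y = -9973.64
Solving the 2×2 system: x ≈ 7.8, y ≈ -43.6 km.

(7.8, -43.6)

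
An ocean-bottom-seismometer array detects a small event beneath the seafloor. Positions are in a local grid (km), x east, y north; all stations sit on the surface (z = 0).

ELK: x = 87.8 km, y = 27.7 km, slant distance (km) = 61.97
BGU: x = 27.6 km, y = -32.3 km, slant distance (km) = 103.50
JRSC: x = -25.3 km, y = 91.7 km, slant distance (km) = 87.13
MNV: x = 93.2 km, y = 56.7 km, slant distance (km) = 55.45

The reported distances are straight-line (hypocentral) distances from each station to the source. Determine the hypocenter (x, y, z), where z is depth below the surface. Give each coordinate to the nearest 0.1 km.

Each station gives a sphere (x−x_i)² + (y−y_i)² + z² = d_i² (stations at z=0).
Subtracting the ELK sphere from BGU and JRSC: z² cancels, leaving linear equations in x and y:
-120.4 x − 120.0 y = -13543.05
-226.2 x + 128.0 y = -3178.51
Solving: x ≈ 49.699, y ≈ 62.995 km (keep extra digits for the depth step; rounded: 49.7, 63.0).
Then from the ELK sphere: z² = 61.97² − (x − 87.8)² − (y − 27.7)² with x = 49.699, y = 62.995, so z ≈ 33.806 ≈ 33.8 km.

(49.7, 63.0, 33.8)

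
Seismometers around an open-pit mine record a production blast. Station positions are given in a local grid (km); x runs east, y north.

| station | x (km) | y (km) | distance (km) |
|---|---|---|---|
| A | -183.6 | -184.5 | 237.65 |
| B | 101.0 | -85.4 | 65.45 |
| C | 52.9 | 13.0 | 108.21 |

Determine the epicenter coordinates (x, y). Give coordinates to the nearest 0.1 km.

Circle about each station: (x + 183.6)² + (y + 184.5)² = 237.65²; (x − 101.0)² + (y + 85.4)² = 65.45²; (x − 52.9)² + (y − 13.0)² = 108.21².
Subtracting pairs of circle equations eliminates x²+y² and gives linear equations (the radical axes):
569.2 x + 198.2 y = 1938.77
473.0 x + 395.0 y = -20013.68
Solving the 2×2 system: x ≈ 36.1, y ≈ -93.9 km.

36.1 km east, -93.9 km north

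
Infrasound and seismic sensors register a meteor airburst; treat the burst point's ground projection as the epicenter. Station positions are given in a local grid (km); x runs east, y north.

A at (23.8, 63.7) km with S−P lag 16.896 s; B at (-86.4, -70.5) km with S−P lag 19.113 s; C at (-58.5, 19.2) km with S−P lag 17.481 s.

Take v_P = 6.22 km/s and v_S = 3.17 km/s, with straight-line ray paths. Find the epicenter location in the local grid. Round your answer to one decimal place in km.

34.5 km east, -45.0 km north

Distance from S−P lag: d = Δt · v_P v_S / (v_P − v_S) = Δt · (6.22·3.17)/(6.22−3.17) ≈ 6.4647·Δt.
So d_A = 109.23, d_B = 123.56, d_C = 113.01 km.
Circle about each station: (x − 23.8)² + (y − 63.7)² = 109.23²; (x + 86.4)² + (y + 70.5)² = 123.56²; (x + 58.5)² + (y − 19.2)² = 113.01².
Subtracting pairs of circle equations eliminates x²+y² and gives linear equations (the radical axes):
-220.4 x − 268.4 y = 4475.20
-164.6 x − 89.0 y = -1673.31
Solving the 2×2 system: x ≈ 34.5, y ≈ -45.0 km.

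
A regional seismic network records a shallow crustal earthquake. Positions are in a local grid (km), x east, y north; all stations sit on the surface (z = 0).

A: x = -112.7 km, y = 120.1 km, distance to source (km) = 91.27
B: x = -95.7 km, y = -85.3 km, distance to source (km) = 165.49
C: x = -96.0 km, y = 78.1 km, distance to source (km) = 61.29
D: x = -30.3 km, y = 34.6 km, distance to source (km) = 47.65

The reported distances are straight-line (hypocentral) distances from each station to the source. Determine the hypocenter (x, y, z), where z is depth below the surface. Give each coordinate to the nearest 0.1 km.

(-43.6, 68.8, 30.4)

Each station gives a sphere (x−x_i)² + (y−y_i)² + z² = d_i² (stations at z=0).
Subtracting the A sphere from B and C: z² cancels, leaving linear equations in x and y:
34.0 x − 410.8 y = -29747.45
33.4 x − 84.0 y = -7235.94
Solving: x ≈ -43.603, y ≈ 68.805 km (keep extra digits for the depth step; rounded: -43.6, 68.8).
Then from the A sphere: z² = 91.27² − (x + 112.7)² − (y − 120.1)² with x = -43.603, y = 68.805, so z ≈ 30.408 ≈ 30.4 km.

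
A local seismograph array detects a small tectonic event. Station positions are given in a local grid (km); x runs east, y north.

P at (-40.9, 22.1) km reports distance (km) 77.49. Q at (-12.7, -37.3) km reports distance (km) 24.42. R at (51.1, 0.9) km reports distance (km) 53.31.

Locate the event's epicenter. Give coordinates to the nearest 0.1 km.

Circle about each station: (x + 40.9)² + (y − 22.1)² = 77.49²; (x + 12.7)² + (y + 37.3)² = 24.42²; (x − 51.1)² + (y − 0.9)² = 53.31².
Subtracting pairs of circle equations eliminates x²+y² and gives linear equations (the radical axes):
56.4 x − 118.8 y = 4799.72
184.0 x − 42.4 y = 3613.54
Solving the 2×2 system: x ≈ 11.6, y ≈ -34.9 km.

x ≈ 11.6 km, y ≈ -34.9 km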